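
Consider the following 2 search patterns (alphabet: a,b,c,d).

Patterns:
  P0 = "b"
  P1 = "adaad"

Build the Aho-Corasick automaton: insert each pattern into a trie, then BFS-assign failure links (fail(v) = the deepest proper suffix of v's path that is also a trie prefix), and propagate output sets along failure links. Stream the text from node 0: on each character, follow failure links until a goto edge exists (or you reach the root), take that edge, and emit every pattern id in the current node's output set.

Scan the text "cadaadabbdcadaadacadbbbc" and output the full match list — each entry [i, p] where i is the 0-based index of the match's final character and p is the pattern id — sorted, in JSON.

Construct AC machine:
Trie (insert patterns):
  0='ε' goto a→2 b→1
  1='b' goto ·  [P0 ends]
  2='a' goto d→3
  3='ad' goto a→4
  4='ada' goto a→5
  5='adaa' goto d→6
  6='adaad' goto ·  [P1 ends]

Failure links (BFS by depth):
  n1('b'): parent n0 fail=0; on 'b' 0 → fail=0;  out {0}∪∅={0}
  n2('a'): parent n0 fail=0; on 'a' 0 → fail=0;  out ∅∪∅=∅
  n3('ad'): parent n2 fail=0; on 'd' 0 → fail=0;  out ∅∪∅=∅
  n4('ada'): parent n3 fail=0; on 'a' 0 → fail=2;  out ∅∪∅=∅
  n5('adaa'): parent n4 fail=2; on 'a' 2→0 → fail=2;  out ∅∪∅=∅
  n6('adaad'): parent n5 fail=2; on 'd' 2 → fail=3;  out {1}∪∅={1}

Text stream:
[0] read 'c'  n0⇒n0
[1] read 'a'  n0⇒n2
[2] read 'd'  n2⇒n3
[3] read 'a'  n3⇒n4
[4] read 'a'  n4⇒n5
[5] read 'd'  n5⇒n6  emit P1@[1:5]
[6] read 'a'  n6⇒n4 (via fail)
[7] read 'b'  n4⇒n1 (via fail)  emit P0@[7:7]
[8] read 'b'  n1⇒n1 (via fail)  emit P0@[8:8]
[9] read 'd'  n1⇒n0 (via fail)
[10] read 'c'  n0⇒n0
[11] read 'a'  n0⇒n2
[12] read 'd'  n2⇒n3
[13] read 'a'  n3⇒n4
[14] read 'a'  n4⇒n5
[15] read 'd'  n5⇒n6  emit P1@[11:15]
[16] read 'a'  n6⇒n4 (via fail)
[17] read 'c'  n4⇒n0 (via fail)
[18] read 'a'  n0⇒n2
[19] read 'd'  n2⇒n3
[20] read 'b'  n3⇒n1 (via fail)  emit P0@[20:20]
[21] read 'b'  n1⇒n1 (via fail)  emit P0@[21:21]
[22] read 'b'  n1⇒n1 (via fail)  emit P0@[22:22]
[23] read 'c'  n1⇒n0 (via fail)

All matches (sorted): [[5,1],[7,0],[8,0],[15,1],[20,0],[21,0],[22,0]]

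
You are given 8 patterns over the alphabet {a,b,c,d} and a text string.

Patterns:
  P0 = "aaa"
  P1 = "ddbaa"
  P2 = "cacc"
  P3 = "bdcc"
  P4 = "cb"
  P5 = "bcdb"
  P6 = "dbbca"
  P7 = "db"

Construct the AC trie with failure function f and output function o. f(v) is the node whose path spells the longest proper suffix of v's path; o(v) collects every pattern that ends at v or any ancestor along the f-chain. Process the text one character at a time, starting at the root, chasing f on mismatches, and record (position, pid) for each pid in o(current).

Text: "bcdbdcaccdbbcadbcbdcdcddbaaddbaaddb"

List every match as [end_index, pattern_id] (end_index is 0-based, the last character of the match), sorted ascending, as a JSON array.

Build:
Trie (insert patterns):
  n0 'ε': a→1 b→13 c→9 d→4
  n1 'a': a→2
  n2 'aa': a→3
  n3 'aaa': ·  ←P0
  n4 'd': b→21 d→5
  n5 'dd': b→6
  n6 'ddb': a→7
  n7 'ddba': a→8
  n8 'ddbaa': ·  ←P1
  n9 'c': a→10 b→17
  n10 'ca': c→11
  n11 'cac': c→12
  n12 'cacc': ·  ←P2
  n13 'b': c→18 d→14
  n14 'bd': c→15
  n15 'bdc': c→16
  n16 'bdcc': ·  ←P3
  n17 'cb': ·  ←P4
  n18 'bc': d→19
  n19 'bcd': b→20
  n20 'bcdb': ·  ←P5
  n21 'db': b→22  ←P7
  n22 'dbb': c→23
  n23 'dbbc': a→24
  n24 'dbbca': ·  ←P6

BFS fail/out derivation:
  fail(1) 'a': from fail(0)=0 chase 'a': 0 ⇒ 0;  out=∅∪out(0)=∅
  fail(4) 'd': from fail(0)=0 chase 'd': 0 ⇒ 0;  out=∅∪out(0)=∅
  fail(9) 'c': from fail(0)=0 chase 'c': 0 ⇒ 0;  out=∅∪out(0)=∅
  fail(13) 'b': from fail(0)=0 chase 'b': 0 ⇒ 0;  out=∅∪out(0)=∅
  fail(2) 'aa': from fail(1)=0 chase 'a': 0 ⇒ 1;  out=∅∪out(1)=∅
  fail(5) 'dd': from fail(4)=0 chase 'd': 0 ⇒ 4;  out=∅∪out(4)=∅
  fail(10) 'ca': from fail(9)=0 chase 'a': 0 ⇒ 1;  out=∅∪out(1)=∅
  fail(14) 'bd': from fail(13)=0 chase 'd': 0 ⇒ 4;  out=∅∪out(4)=∅
  fail(17) 'cb': from fail(9)=0 chase 'b': 0 ⇒ 13;  out={4}∪out(13)={4}
  fail(18) 'bc': from fail(13)=0 chase 'c': 0 ⇒ 9;  out=∅∪out(9)=∅
  fail(21) 'db': from fail(4)=0 chase 'b': 0 ⇒ 13;  out={7}∪out(13)={7}
  fail(3) 'aaa': from fail(2)=1 chase 'a': 1 ⇒ 2;  out={0}∪out(2)={0}
  fail(6) 'ddb': from fail(5)=4 chase 'b': 4 ⇒ 21;  out=∅∪out(21)={7}
  fail(11) 'cac': from fail(10)=1 chase 'c': 1→0 ⇒ 9;  out=∅∪out(9)=∅
  fail(15) 'bdc': from fail(14)=4 chase 'c': 4→0 ⇒ 9;  out=∅∪out(9)=∅
  fail(19) 'bcd': from fail(18)=9 chase 'd': 9→0 ⇒ 4;  out=∅∪out(4)=∅
  fail(22) 'dbb': from fail(21)=13 chase 'b': 13→0 ⇒ 13;  out=∅∪out(13)=∅
  fail(7) 'ddba': from fail(6)=21 chase 'a': 21→13→0 ⇒ 1;  out=∅∪out(1)=∅
  fail(12) 'cacc': from fail(11)=9 chase 'c': 9→0 ⇒ 9;  out={2}∪out(9)={2}
  fail(16) 'bdcc': from fail(15)=9 chase 'c': 9→0 ⇒ 9;  out={3}∪out(9)={3}
  fail(20) 'bcdb': from fail(19)=4 chase 'b': 4 ⇒ 21;  out={5}∪out(21)={5,7}
  fail(23) 'dbbc': from fail(22)=13 chase 'c': 13 ⇒ 18;  out=∅∪out(18)=∅
  fail(8) 'ddbaa': from fail(7)=1 chase 'a': 1 ⇒ 2;  out={1}∪out(2)={1}
  fail(24) 'dbbca': from fail(23)=18 chase 'a': 18→9 ⇒ 10;  out={6}∪out(10)={6}

Text stream:
i=0 'b': node 0→13
i=1 'c': node 13→18
i=2 'd': node 18→19
i=3 'b': node 19→20  emit P5@[0:3],P7@[2:3]
i=4 'd': node 20→14 (fail-walked)
i=5 'c': node 14→15
i=6 'a': node 15→10 (fail-walked)
i=7 'c': node 10→11
i=8 'c': node 11→12  emit P2@[5:8]
i=9 'd': node 12→4 (fail-walked)
i=10 'b': node 4→21  emit P7@[9:10]
i=11 'b': node 21→22
i=12 'c': node 22→23
i=13 'a': node 23→24  emit P6@[9:13]
i=14 'd': node 24→4 (fail-walked)
i=15 'b': node 4→21  emit P7@[14:15]
i=16 'c': node 21→18 (fail-walked)
i=17 'b': node 18→17 (fail-walked)  emit P4@[16:17]
i=18 'd': node 17→14 (fail-walked)
i=19 'c': node 14→15
i=20 'd': node 15→4 (fail-walked)
i=21 'c': node 4→9 (fail-walked)
i=22 'd': node 9→4 (fail-walked)
i=23 'd': node 4→5
i=24 'b': node 5→6  emit P7@[23:24]
i=25 'a': node 6→7
i=26 'a': node 7→8  emit P1@[22:26]
i=27 'd': node 8→4 (fail-walked)
i=28 'd': node 4→5
i=29 'b': node 5→6  emit P7@[28:29]
i=30 'a': node 6→7
i=31 'a': node 7→8  emit P1@[27:31]
i=32 'd': node 8→4 (fail-walked)
i=33 'd': node 4→5
i=34 'b': node 5→6  emit P7@[33:34]

All matches (sorted): [[3,5],[3,7],[8,2],[10,7],[13,6],[15,7],[17,4],[24,7],[26,1],[29,7],[31,1],[34,7]]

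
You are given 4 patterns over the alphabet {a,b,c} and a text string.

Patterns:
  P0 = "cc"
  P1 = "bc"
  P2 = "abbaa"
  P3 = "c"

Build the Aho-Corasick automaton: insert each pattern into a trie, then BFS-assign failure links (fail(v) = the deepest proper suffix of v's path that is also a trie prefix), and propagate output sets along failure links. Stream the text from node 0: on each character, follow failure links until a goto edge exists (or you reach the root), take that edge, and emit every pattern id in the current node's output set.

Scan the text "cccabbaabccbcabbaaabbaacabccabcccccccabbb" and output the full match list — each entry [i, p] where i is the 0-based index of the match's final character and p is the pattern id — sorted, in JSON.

Build automaton:
Trie nodes:
  n0 'ε': a→5 b→3 c→1
  n1 'c': c→2  [P3 ends]
  n2 'cc': ·  [P0 ends]
  n3 'b': c→4
  n4 'bc': ·  [P1 ends]
  n5 'a': b→6
  n6 'ab': b→7
  n7 'abb': a→8
  n8 'abba': a→9
  n9 'abbaa': ·  [P2 ends]

Failure links (BFS by depth):
  fail(1) 'c': from fail(0)=0 chase 'c': 0 ⇒ 0;  out={3}∪out(0)={3}
  fail(3) 'b': from fail(0)=0 chase 'b': 0 ⇒ 0;  out=∅∪out(0)=∅
  fail(5) 'a': from fail(0)=0 chase 'a': 0 ⇒ 0;  out=∅∪out(0)=∅
  fail(2) 'cc': from fail(1)=0 chase 'c': 0 ⇒ 1;  out={0}∪out(1)={0,3}
  fail(4) 'bc': from fail(3)=0 chase 'c': 0 ⇒ 1;  out={1}∪out(1)={1,3}
  fail(6) 'ab': from fail(5)=0 chase 'b': 0 ⇒ 3;  out=∅∪out(3)=∅
  fail(7) 'abb': from fail(6)=3 chase 'b': 3→0 ⇒ 3;  out=∅∪out(3)=∅
  fail(8) 'abba': from fail(7)=3 chase 'a': 3→0 ⇒ 5;  out=∅∪out(5)=∅
  fail(9) 'abbaa': from fail(8)=5 chase 'a': 5→0 ⇒ 5;  out={2}∪out(5)={2}

Text stream:
pos 0 'c': at 1  → match P3@[0:0]
pos 1 'c': at 2  → match P0@[0:1],P3@[1:1]
pos 2 'c': at 2 ·f  → match P0@[1:2],P3@[2:2]
pos 3 'a': at 5 ·f
pos 4 'b': at 6
pos 5 'b': at 7
pos 6 'a': at 8
pos 7 'a': at 9  → match P2@[3:7]
pos 8 'b': at 6 ·f
pos 9 'c': at 4 ·f  → match P1@[8:9],P3@[9:9]
pos 10 'c': at 2 ·f  → match P0@[9:10],P3@[10:10]
pos 11 'b': at 3 ·f
pos 12 'c': at 4  → match P1@[11:12],P3@[12:12]
pos 13 'a': at 5 ·f
pos 14 'b': at 6
pos 15 'b': at 7
pos 16 'a': at 8
pos 17 'a': at 9  → match P2@[13:17]
pos 18 'a': at 5 ·f
pos 19 'b': at 6
pos 20 'b': at 7
pos 21 'a': at 8
pos 22 'a': at 9  → match P2@[18:22]
pos 23 'c': at 1 ·f  → match P3@[23:23]
pos 24 'a': at 5 ·f
pos 25 'b': at 6
pos 26 'c': at 4 ·f  → match P1@[25:26],P3@[26:26]
pos 27 'c': at 2 ·f  → match P0@[26:27],P3@[27:27]
pos 28 'a': at 5 ·f
pos 29 'b': at 6
pos 30 'c': at 4 ·f  → match P1@[29:30],P3@[30:30]
pos 31 'c': at 2 ·f  → match P0@[30:31],P3@[31:31]
pos 32 'c': at 2 ·f  → match P0@[31:32],P3@[32:32]
pos 33 'c': at 2 ·f  → match P0@[32:33],P3@[33:33]
pos 34 'c': at 2 ·f  → match P0@[33:34],P3@[34:34]
pos 35 'c': at 2 ·f  → match P0@[34:35],P3@[35:35]
pos 36 'c': at 2 ·f  → match P0@[35:36],P3@[36:36]
pos 37 'a': at 5 ·f
pos 38 'b': at 6
pos 39 'b': at 7
pos 40 'b': at 3 ·f

All matches (sorted): [[0,3],[1,0],[1,3],[2,0],[2,3],[7,2],[9,1],[9,3],[10,0],[10,3],[12,1],[12,3],[17,2],[22,2],[23,3],[26,1],[26,3],[27,0],[27,3],[30,1],[30,3],[31,0],[31,3],[32,0],[32,3],[33,0],[33,3],[34,0],[34,3],[35,0],[35,3],[36,0],[36,3]]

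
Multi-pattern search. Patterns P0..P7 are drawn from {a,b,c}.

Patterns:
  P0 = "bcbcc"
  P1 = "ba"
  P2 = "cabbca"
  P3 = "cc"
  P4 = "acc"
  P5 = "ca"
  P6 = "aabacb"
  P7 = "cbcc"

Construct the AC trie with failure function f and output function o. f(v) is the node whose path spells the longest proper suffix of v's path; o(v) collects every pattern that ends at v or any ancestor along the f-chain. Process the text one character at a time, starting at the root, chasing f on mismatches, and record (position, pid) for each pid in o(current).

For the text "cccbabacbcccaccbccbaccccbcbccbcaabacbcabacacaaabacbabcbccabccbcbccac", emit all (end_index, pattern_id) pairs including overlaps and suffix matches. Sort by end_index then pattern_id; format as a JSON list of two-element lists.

Build:
Trie nodes:
  0='ε' goto a→14 b→1 c→7
  1='b' goto a→6 c→2
  2='bc' goto b→3
  3='bcb' goto c→4
  4='bcbc' goto c→5
  5='bcbcc' goto ·  [P0 ends]
  6='ba' goto ·  [P1 ends]
  7='c' goto a→8 b→22 c→13
  8='ca' goto b→9  [P5 ends]
  9='cab' goto b→10
  10='cabb' goto c→11
  11='cabbc' goto a→12
  12='cabbca' goto ·  [P2 ends]
  13='cc' goto ·  [P3 ends]
  14='a' goto a→17 c→15
  15='ac' goto c→16
  16='acc' goto ·  [P4 ends]
  17='aa' goto b→18
  18='aab' goto a→19
  19='aaba' goto c→20
  20='aabac' goto b→21
  21='aabacb' goto ·  [P6 ends]
  22='cb' goto c→23
  23='cbc' goto c→24
  24='cbcc' goto ·  [P7 ends]

Failure links (BFS by depth):
  fail(1) 'b': from fail(0)=0 chase 'b': 0 ⇒ 0;  out=∅∪out(0)=∅
  fail(7) 'c': from fail(0)=0 chase 'c': 0 ⇒ 0;  out=∅∪out(0)=∅
  fail(14) 'a': from fail(0)=0 chase 'a': 0 ⇒ 0;  out=∅∪out(0)=∅
  fail(2) 'bc': from fail(1)=0 chase 'c': 0 ⇒ 7;  out=∅∪out(7)=∅
  fail(6) 'ba': from fail(1)=0 chase 'a': 0 ⇒ 14;  out={1}∪out(14)={1}
  fail(8) 'ca': from fail(7)=0 chase 'a': 0 ⇒ 14;  out={5}∪out(14)={5}
  fail(13) 'cc': from fail(7)=0 chase 'c': 0 ⇒ 7;  out={3}∪out(7)={3}
  fail(15) 'ac': from fail(14)=0 chase 'c': 0 ⇒ 7;  out=∅∪out(7)=∅
  fail(17) 'aa': from fail(14)=0 chase 'a': 0 ⇒ 14;  out=∅∪out(14)=∅
  fail(22) 'cb': from fail(7)=0 chase 'b': 0 ⇒ 1;  out=∅∪out(1)=∅
  fail(3) 'bcb': from fail(2)=7 chase 'b': 7 ⇒ 22;  out=∅∪out(22)=∅
  fail(9) 'cab': from fail(8)=14 chase 'b': 14→0 ⇒ 1;  out=∅∪out(1)=∅
  fail(16) 'acc': from fail(15)=7 chase 'c': 7 ⇒ 13;  out={4}∪out(13)={3,4}
  fail(18) 'aab': from fail(17)=14 chase 'b': 14→0 ⇒ 1;  out=∅∪out(1)=∅
  fail(23) 'cbc': from fail(22)=1 chase 'c': 1 ⇒ 2;  out=∅∪out(2)=∅
  fail(4) 'bcbc': from fail(3)=22 chase 'c': 22 ⇒ 23;  out=∅∪out(23)=∅
  fail(10) 'cabb': from fail(9)=1 chase 'b': 1→0 ⇒ 1;  out=∅∪out(1)=∅
  fail(19) 'aaba': from fail(18)=1 chase 'a': 1 ⇒ 6;  out=∅∪out(6)={1}
  fail(24) 'cbcc': from fail(23)=2 chase 'c': 2→7 ⇒ 13;  out={7}∪out(13)={3,7}
  fail(5) 'bcbcc': from fail(4)=23 chase 'c': 23 ⇒ 24;  out={0}∪out(24)={0,3,7}
  fail(11) 'cabbc': from fail(10)=1 chase 'c': 1 ⇒ 2;  out=∅∪out(2)=∅
  fail(20) 'aabac': from fail(19)=6 chase 'c': 6→14 ⇒ 15;  out=∅∪out(15)=∅
  fail(12) 'cabbca': from fail(11)=2 chase 'a': 2→7 ⇒ 8;  out={2}∪out(8)={2,5}
  fail(21) 'aabacb': from fail(20)=15 chase 'b': 15→7 ⇒ 22;  out={6}∪out(22)={6}

Text stream:
[0] read 'c'  n0⇒n7
[1] read 'c'  n7⇒n13  → match P3@[0:1]
[2] read 'c'  n13⇒n13 (via fail)  → match P3@[1:2]
[3] read 'b'  n13⇒n22 (via fail)
[4] read 'a'  n22⇒n6 (via fail)  → match P1@[3:4]
[5] read 'b'  n6⇒n1 (via fail)
[6] read 'a'  n1⇒n6  → match P1@[5:6]
[7] read 'c'  n6⇒n15 (via fail)
[8] read 'b'  n15⇒n22 (via fail)
[9] read 'c'  n22⇒n23
[10] read 'c'  n23⇒n24  → match P3@[9:10],P7@[7:10]
[11] read 'c'  n24⇒n13 (via fail)  → match P3@[10:11]
[12] read 'a'  n13⇒n8 (via fail)  → match P5@[11:12]
[13] read 'c'  n8⇒n15 (via fail)
[14] read 'c'  n15⇒n16  → match P3@[13:14],P4@[12:14]
[15] read 'b'  n16⇒n22 (via fail)
[16] read 'c'  n22⇒n23
[17] read 'c'  n23⇒n24  → match P3@[16:17],P7@[14:17]
[18] read 'b'  n24⇒n22 (via fail)
[19] read 'a'  n22⇒n6 (via fail)  → match P1@[18:19]
[20] read 'c'  n6⇒n15 (via fail)
[21] read 'c'  n15⇒n16  → match P3@[20:21],P4@[19:21]
[22] read 'c'  n16⇒n13 (via fail)  → match P3@[21:22]
[23] read 'c'  n13⇒n13 (via fail)  → match P3@[22:23]
[24] read 'b'  n13⇒n22 (via fail)
[25] read 'c'  n22⇒n23
[26] read 'b'  n23⇒n3 (via fail)
[27] read 'c'  n3⇒n4
[28] read 'c'  n4⇒n5  → match P0@[24:28],P3@[27:28],P7@[25:28]
[29] read 'b'  n5⇒n22 (via fail)
[30] read 'c'  n22⇒n23
[31] read 'a'  n23⇒n8 (via fail)  → match P5@[30:31]
[32] read 'a'  n8⇒n17 (via fail)
[33] read 'b'  n17⇒n18
[34] read 'a'  n18⇒n19  → match P1@[33:34]
[35] read 'c'  n19⇒n20
[36] read 'b'  n20⇒n21  → match P6@[31:36]
[37] read 'c'  n21⇒n23 (via fail)
[38] read 'a'  n23⇒n8 (via fail)  → match P5@[37:38]
[39] read 'b'  n8⇒n9
[40] read 'a'  n9⇒n6 (via fail)  → match P1@[39:40]
[41] read 'c'  n6⇒n15 (via fail)
[42] read 'a'  n15⇒n8 (via fail)  → match P5@[41:42]
[43] read 'c'  n8⇒n15 (via fail)
[44] read 'a'  n15⇒n8 (via fail)  → match P5@[43:44]
[45] read 'a'  n8⇒n17 (via fail)
[46] read 'a'  n17⇒n17 (via fail)
[47] read 'b'  n17⇒n18
[48] read 'a'  n18⇒n19  → match P1@[47:48]
[49] read 'c'  n19⇒n20
[50] read 'b'  n20⇒n21  → match P6@[45:50]
[51] read 'a'  n21⇒n6 (via fail)  → match P1@[50:51]
[52] read 'b'  n6⇒n1 (via fail)
[53] read 'c'  n1⇒n2
[54] read 'b'  n2⇒n3
[55] read 'c'  n3⇒n4
[56] read 'c'  n4⇒n5  → match P0@[52:56],P3@[55:56],P7@[53:56]
[57] read 'a'  n5⇒n8 (via fail)  → match P5@[56:57]
[58] read 'b'  n8⇒n9
[59] read 'c'  n9⇒n2 (via fail)
[60] read 'c'  n2⇒n13 (via fail)  → match P3@[59:60]
[61] read 'b'  n13⇒n22 (via fail)
[62] read 'c'  n22⇒n23
[63] read 'b'  n23⇒n3 (via fail)
[64] read 'c'  n3⇒n4
[65] read 'c'  n4⇒n5  → match P0@[61:65],P3@[64:65],P7@[62:65]
[66] read 'a'  n5⇒n8 (via fail)  → match P5@[65:66]
[67] read 'c'  n8⇒n15 (via fail)

Matches: [[1,3],[2,3],[4,1],[6,1],[10,3],[10,7],[11,3],[12,5],[14,3],[14,4],[17,3],[17,7],[19,1],[21,3],[21,4],[22,3],[23,3],[28,0],[28,3],[28,7],[31,5],[34,1],[36,6],[38,5],[40,1],[42,5],[44,5],[48,1],[50,6],[51,1],[56,0],[56,3],[56,7],[57,5],[60,3],[65,0],[65,3],[65,7],[66,5]]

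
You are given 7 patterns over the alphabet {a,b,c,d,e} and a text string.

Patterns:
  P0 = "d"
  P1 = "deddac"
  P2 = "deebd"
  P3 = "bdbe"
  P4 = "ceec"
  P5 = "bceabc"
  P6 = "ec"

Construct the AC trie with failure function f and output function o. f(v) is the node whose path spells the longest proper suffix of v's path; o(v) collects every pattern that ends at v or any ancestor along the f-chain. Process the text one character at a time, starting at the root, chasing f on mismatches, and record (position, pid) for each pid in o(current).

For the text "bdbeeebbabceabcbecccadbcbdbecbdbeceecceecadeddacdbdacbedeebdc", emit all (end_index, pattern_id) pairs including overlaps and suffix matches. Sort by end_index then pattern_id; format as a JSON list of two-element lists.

Build automaton:
Trie (insert patterns):
  0='ε' goto b→10 c→14 d→1 e→23
  1='d' goto e→2  ←P0
  2='de' goto d→3 e→7
  3='ded' goto d→4
  4='dedd' goto a→5
  5='dedda' goto c→6
  6='deddac' goto ·  ←P1
  7='dee' goto b→8
  8='deeb' goto d→9
  9='deebd' goto ·  ←P2
  10='b' goto c→18 d→11
  11='bd' goto b→12
  12='bdb' goto e→13
  13='bdbe' goto ·  ←P3
  14='c' goto e→15
  15='ce' goto e→16
  16='cee' goto c→17
  17='ceec' goto ·  ←P4
  18='bc' goto e→19
  19='bce' goto a→20
  20='bcea' goto b→21
  21='bceab' goto c→22
  22='bceabc' goto ·  ←P5
  23='e' goto c→24
  24='ec' goto ·  ←P6

Failure links (BFS by depth):
  n1('d'): parent n0 fail=0; on 'd' 0 → fail=0;  out {0}∪∅={0}
  n10('b'): parent n0 fail=0; on 'b' 0 → fail=0;  out ∅∪∅=∅
  n14('c'): parent n0 fail=0; on 'c' 0 → fail=0;  out ∅∪∅=∅
  n23('e'): parent n0 fail=0; on 'e' 0 → fail=0;  out ∅∪∅=∅
  n2('de'): parent n1 fail=0; on 'e' 0 → fail=23;  out ∅∪∅=∅
  n11('bd'): parent n10 fail=0; on 'd' 0 → fail=1;  out ∅∪{0}={0}
  n15('ce'): parent n14 fail=0; on 'e' 0 → fail=23;  out ∅∪∅=∅
  n18('bc'): parent n10 fail=0; on 'c' 0 → fail=14;  out ∅∪∅=∅
  n24('ec'): parent n23 fail=0; on 'c' 0 → fail=14;  out {6}∪∅={6}
  n3('ded'): parent n2 fail=23; on 'd' 23→0 → fail=1;  out ∅∪{0}={0}
  n7('dee'): parent n2 fail=23; on 'e' 23→0 → fail=23;  out ∅∪∅=∅
  n12('bdb'): parent n11 fail=1; on 'b' 1→0 → fail=10;  out ∅∪∅=∅
  n16('cee'): parent n15 fail=23; on 'e' 23→0 → fail=23;  out ∅∪∅=∅
  n19('bce'): parent n18 fail=14; on 'e' 14 → fail=15;  out ∅∪∅=∅
  n4('dedd'): parent n3 fail=1; on 'd' 1→0 → fail=1;  out ∅∪{0}={0}
  n8('deeb'): parent n7 fail=23; on 'b' 23→0 → fail=10;  out ∅∪∅=∅
  n13('bdbe'): parent n12 fail=10; on 'e' 10→0 → fail=23;  out {3}∪∅={3}
  n17('ceec'): parent n16 fail=23; on 'c' 23 → fail=24;  out {4}∪{6}={4,6}
  n20('bcea'): parent n19 fail=15; on 'a' 15→23→0 → fail=0;  out ∅∪∅=∅
  n5('dedda'): parent n4 fail=1; on 'a' 1→0 → fail=0;  out ∅∪∅=∅
  n9('deebd'): parent n8 fail=10; on 'd' 10 → fail=11;  out {2}∪{0}={0,2}
  n21('bceab'): parent n20 fail=0; on 'b' 0 → fail=10;  out ∅∪∅=∅
  n6('deddac'): parent n5 fail=0; on 'c' 0 → fail=14;  out {1}∪∅={1}
  n22('bceabc'): parent n21 fail=10; on 'c' 10 → fail=18;  out {5}∪∅={5}

Scan:
[0] read 'b'  n0⇒n10
[1] read 'd'  n10⇒n11  → match P0@[1:1]
[2] read 'b'  n11⇒n12
[3] read 'e'  n12⇒n13  → match P3@[0:3]
[4] read 'e'  n13⇒n23 (fail-walked)
[5] read 'e'  n23⇒n23 (fail-walked)
[6] read 'b'  n23⇒n10 (fail-walked)
[7] read 'b'  n10⇒n10 (fail-walked)
[8] read 'a'  n10⇒n0 (fail-walked)
[9] read 'b'  n0⇒n10
[10] read 'c'  n10⇒n18
[11] read 'e'  n18⇒n19
[12] read 'a'  n19⇒n20
[13] read 'b'  n20⇒n21
[14] read 'c'  n21⇒n22  → match P5@[9:14]
[15] read 'b'  n22⇒n10 (fail-walked)
[16] read 'e'  n10⇒n23 (fail-walked)
[17] read 'c'  n23⇒n24  → match P6@[16:17]
[18] read 'c'  n24⇒n14 (fail-walked)
[19] read 'c'  n14⇒n14 (fail-walked)
[20] read 'a'  n14⇒n0 (fail-walked)
[21] read 'd'  n0⇒n1  → match P0@[21:21]
[22] read 'b'  n1⇒n10 (fail-walked)
[23] read 'c'  n10⇒n18
[24] read 'b'  n18⇒n10 (fail-walked)
[25] read 'd'  n10⇒n11  → match P0@[25:25]
[26] read 'b'  n11⇒n12
[27] read 'e'  n12⇒n13  → match P3@[24:27]
[28] read 'c'  n13⇒n24 (fail-walked)  → match P6@[27:28]
[29] read 'b'  n24⇒n10 (fail-walked)
[30] read 'd'  n10⇒n11  → match P0@[30:30]
[31] read 'b'  n11⇒n12
[32] read 'e'  n12⇒n13  → match P3@[29:32]
[33] read 'c'  n13⇒n24 (fail-walked)  → match P6@[32:33]
[34] read 'e'  n24⇒n15 (fail-walked)
[35] read 'e'  n15⇒n16
[36] read 'c'  n16⇒n17  → match P4@[33:36],P6@[35:36]
[37] read 'c'  n17⇒n14 (fail-walked)
[38] read 'e'  n14⇒n15
[39] read 'e'  n15⇒n16
[40] read 'c'  n16⇒n17  → match P4@[37:40],P6@[39:40]
[41] read 'a'  n17⇒n0 (fail-walked)
[42] read 'd'  n0⇒n1  → match P0@[42:42]
[43] read 'e'  n1⇒n2
[44] read 'd'  n2⇒n3  → match P0@[44:44]
[45] read 'd'  n3⇒n4  → match P0@[45:45]
[46] read 'a'  n4⇒n5
[47] read 'c'  n5⇒n6  → match P1@[42:47]
[48] read 'd'  n6⇒n1 (fail-walked)  → match P0@[48:48]
[49] read 'b'  n1⇒n10 (fail-walked)
[50] read 'd'  n10⇒n11  → match P0@[50:50]
[51] read 'a'  n11⇒n0 (fail-walked)
[52] read 'c'  n0⇒n14
[53] read 'b'  n14⇒n10 (fail-walked)
[54] read 'e'  n10⇒n23 (fail-walked)
[55] read 'd'  n23⇒n1 (fail-walked)  → match P0@[55:55]
[56] read 'e'  n1⇒n2
[57] read 'e'  n2⇒n7
[58] read 'b'  n7⇒n8
[59] read 'd'  n8⇒n9  → match P0@[59:59],P2@[55:59]
[60] read 'c'  n9⇒n14 (fail-walked)

Matches: [[1,0],[3,3],[14,5],[17,6],[21,0],[25,0],[27,3],[28,6],[30,0],[32,3],[33,6],[36,4],[36,6],[40,4],[40,6],[42,0],[44,0],[45,0],[47,1],[48,0],[50,0],[55,0],[59,0],[59,2]]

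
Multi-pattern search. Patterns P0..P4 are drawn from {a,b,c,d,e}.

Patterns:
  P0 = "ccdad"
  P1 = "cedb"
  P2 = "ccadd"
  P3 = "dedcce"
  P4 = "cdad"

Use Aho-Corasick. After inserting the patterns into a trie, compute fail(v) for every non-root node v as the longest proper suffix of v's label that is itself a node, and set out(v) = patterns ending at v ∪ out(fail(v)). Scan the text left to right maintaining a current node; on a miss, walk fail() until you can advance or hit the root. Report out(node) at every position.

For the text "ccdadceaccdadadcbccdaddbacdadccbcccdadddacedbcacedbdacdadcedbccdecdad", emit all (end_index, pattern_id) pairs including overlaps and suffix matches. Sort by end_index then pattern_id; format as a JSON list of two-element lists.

Build:
Trie nodes:
  n0 'ε': c→1 d→12
  n1 'c': c→2 d→18 e→6
  n2 'cc': a→9 d→3
  n3 'ccd': a→4
  n4 'ccda': d→5
  n5 'ccdad': ·  ←P0
  n6 'ce': d→7
  n7 'ced': b→8
  n8 'cedb': ·  ←P1
  n9 'cca': d→10
  n10 'ccad': d→11
  n11 'ccadd': ·  ←P2
  n12 'd': e→13
  n13 'de': d→14
  n14 'ded': c→15
  n15 'dedc': c→16
  n16 'dedcc': e→17
  n17 'dedcce': ·  ←P3
  n18 'cd': a→19
  n19 'cda': d→20
  n20 'cdad': ·  ←P4

BFS fail/out derivation:
  n1('c'): parent n0 fail=0; on 'c' 0 → fail=0;  out ∅∪∅=∅
  n12('d'): parent n0 fail=0; on 'd' 0 → fail=0;  out ∅∪∅=∅
  n2('cc'): parent n1 fail=0; on 'c' 0 → fail=1;  out ∅∪∅=∅
  n6('ce'): parent n1 fail=0; on 'e' 0 → fail=0;  out ∅∪∅=∅
  n13('de'): parent n12 fail=0; on 'e' 0 → fail=0;  out ∅∪∅=∅
  n18('cd'): parent n1 fail=0; on 'd' 0 → fail=12;  out ∅∪∅=∅
  n3('ccd'): parent n2 fail=1; on 'd' 1 → fail=18;  out ∅∪∅=∅
  n7('ced'): parent n6 fail=0; on 'd' 0 → fail=12;  out ∅∪∅=∅
  n9('cca'): parent n2 fail=1; on 'a' 1→0 → fail=0;  out ∅∪∅=∅
  n14('ded'): parent n13 fail=0; on 'd' 0 → fail=12;  out ∅∪∅=∅
  n19('cda'): parent n18 fail=12; on 'a' 12→0 → fail=0;  out ∅∪∅=∅
  n4('ccda'): parent n3 fail=18; on 'a' 18 → fail=19;  out ∅∪∅=∅
  n8('cedb'): parent n7 fail=12; on 'b' 12→0 → fail=0;  out {1}∪∅={1}
  n10('ccad'): parent n9 fail=0; on 'd' 0 → fail=12;  out ∅∪∅=∅
  n15('dedc'): parent n14 fail=12; on 'c' 12→0 → fail=1;  out ∅∪∅=∅
  n20('cdad'): parent n19 fail=0; on 'd' 0 → fail=12;  out {4}∪∅={4}
  n5('ccdad'): parent n4 fail=19; on 'd' 19 → fail=20;  out {0}∪{4}={0,4}
  n11('ccadd'): parent n10 fail=12; on 'd' 12→0 → fail=12;  out {2}∪∅={2}
  n16('dedcc'): parent n15 fail=1; on 'c' 1 → fail=2;  out ∅∪∅=∅
  n17('dedcce'): parent n16 fail=2; on 'e' 2→1 → fail=6;  out {3}∪∅={3}

Text stream:
[0] read 'c'  n0⇒n1
[1] read 'c'  n1⇒n2
[2] read 'd'  n2⇒n3
[3] read 'a'  n3⇒n4
[4] read 'd'  n4⇒n5  ** P0@[0:4],P4@[1:4]
[5] read 'c'  n5⇒n1 (fail-walked)
[6] read 'e'  n1⇒n6
[7] read 'a'  n6⇒n0 (fail-walked)
[8] read 'c'  n0⇒n1
[9] read 'c'  n1⇒n2
[10] read 'd'  n2⇒n3
[11] read 'a'  n3⇒n4
[12] read 'd'  n4⇒n5  ** P0@[8:12],P4@[9:12]
[13] read 'a'  n5⇒n0 (fail-walked)
[14] read 'd'  n0⇒n12
[15] read 'c'  n12⇒n1 (fail-walked)
[16] read 'b'  n1⇒n0 (fail-walked)
[17] read 'c'  n0⇒n1
[18] read 'c'  n1⇒n2
[19] read 'd'  n2⇒n3
[20] read 'a'  n3⇒n4
[21] read 'd'  n4⇒n5  ** P0@[17:21],P4@[18:21]
[22] read 'd'  n5⇒n12 (fail-walked)
[23] read 'b'  n12⇒n0 (fail-walked)
[24] read 'a'  n0⇒n0
[25] read 'c'  n0⇒n1
[26] read 'd'  n1⇒n18
[27] read 'a'  n18⇒n19
[28] read 'd'  n19⇒n20  ** P4@[25:28]
[29] read 'c'  n20⇒n1 (fail-walked)
[30] read 'c'  n1⇒n2
[31] read 'b'  n2⇒n0 (fail-walked)
[32] read 'c'  n0⇒n1
[33] read 'c'  n1⇒n2
[34] read 'c'  n2⇒n2 (fail-walked)
[35] read 'd'  n2⇒n3
[36] read 'a'  n3⇒n4
[37] read 'd'  n4⇒n5  ** P0@[33:37],P4@[34:37]
[38] read 'd'  n5⇒n12 (fail-walked)
[39] read 'd'  n12⇒n12 (fail-walked)
[40] read 'a'  n12⇒n0 (fail-walked)
[41] read 'c'  n0⇒n1
[42] read 'e'  n1⇒n6
[43] read 'd'  n6⇒n7
[44] read 'b'  n7⇒n8  ** P1@[41:44]
[45] read 'c'  n8⇒n1 (fail-walked)
[46] read 'a'  n1⇒n0 (fail-walked)
[47] read 'c'  n0⇒n1
[48] read 'e'  n1⇒n6
[49] read 'd'  n6⇒n7
[50] read 'b'  n7⇒n8  ** P1@[47:50]
[51] read 'd'  n8⇒n12 (fail-walked)
[52] read 'a'  n12⇒n0 (fail-walked)
[53] read 'c'  n0⇒n1
[54] read 'd'  n1⇒n18
[55] read 'a'  n18⇒n19
[56] read 'd'  n19⇒n20  ** P4@[53:56]
[57] read 'c'  n20⇒n1 (fail-walked)
[58] read 'e'  n1⇒n6
[59] read 'd'  n6⇒n7
[60] read 'b'  n7⇒n8  ** P1@[57:60]
[61] read 'c'  n8⇒n1 (fail-walked)
[62] read 'c'  n1⇒n2
[63] read 'd'  n2⇒n3
[64] read 'e'  n3⇒n13 (fail-walked)
[65] read 'c'  n13⇒n1 (fail-walked)
[66] read 'd'  n1⇒n18
[67] read 'a'  n18⇒n19
[68] read 'd'  n19⇒n20  ** P4@[65:68]

Result: [[4,0],[4,4],[12,0],[12,4],[21,0],[21,4],[28,4],[37,0],[37,4],[44,1],[50,1],[56,4],[60,1],[68,4]]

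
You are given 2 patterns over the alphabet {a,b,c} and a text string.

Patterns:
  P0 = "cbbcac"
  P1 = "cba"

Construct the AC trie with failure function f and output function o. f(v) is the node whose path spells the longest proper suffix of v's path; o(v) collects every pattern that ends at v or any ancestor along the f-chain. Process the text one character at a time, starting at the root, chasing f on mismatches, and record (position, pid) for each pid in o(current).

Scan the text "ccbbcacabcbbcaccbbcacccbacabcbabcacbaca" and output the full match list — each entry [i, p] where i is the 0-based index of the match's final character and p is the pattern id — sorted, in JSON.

Build:
Trie nodes:
  n0 'ε': c→1
  n1 'c': b→2
  n2 'cb': a→7 b→3
  n3 'cbb': c→4
  n4 'cbbc': a→5
  n5 'cbbca': c→6
  n6 'cbbcac': ·  [P0 ends]
  n7 'cba': ·  [P1 ends]

BFS fail/out derivation:
  fail(1) 'c': from fail(0)=0 chase 'c': 0 ⇒ 0;  out=∅∪out(0)=∅
  fail(2) 'cb': from fail(1)=0 chase 'b': 0 ⇒ 0;  out=∅∪out(0)=∅
  fail(3) 'cbb': from fail(2)=0 chase 'b': 0 ⇒ 0;  out=∅∪out(0)=∅
  fail(7) 'cba': from fail(2)=0 chase 'a': 0 ⇒ 0;  out={1}∪out(0)={1}
  fail(4) 'cbbc': from fail(3)=0 chase 'c': 0 ⇒ 1;  out=∅∪out(1)=∅
  fail(5) 'cbbca': from fail(4)=1 chase 'a': 1→0 ⇒ 0;  out=∅∪out(0)=∅
  fail(6) 'cbbcac': from fail(5)=0 chase 'c': 0 ⇒ 1;  out={0}∪out(1)={0}

Text stream:
[0] read 'c'  n0⇒n1
[1] read 'c'  n1⇒n1 (fail-walked)
[2] read 'b'  n1⇒n2
[3] read 'b'  n2⇒n3
[4] read 'c'  n3⇒n4
[5] read 'a'  n4⇒n5
[6] read 'c'  n5⇒n6  emit P0@[1:6]
[7] read 'a'  n6⇒n0 (fail-walked)
[8] read 'b'  n0⇒n0
[9] read 'c'  n0⇒n1
[10] read 'b'  n1⇒n2
[11] read 'b'  n2⇒n3
[12] read 'c'  n3⇒n4
[13] read 'a'  n4⇒n5
[14] read 'c'  n5⇒n6  emit P0@[9:14]
[15] read 'c'  n6⇒n1 (fail-walked)
[16] read 'b'  n1⇒n2
[17] read 'b'  n2⇒n3
[18] read 'c'  n3⇒n4
[19] read 'a'  n4⇒n5
[20] read 'c'  n5⇒n6  emit P0@[15:20]
[21] read 'c'  n6⇒n1 (fail-walked)
[22] read 'c'  n1⇒n1 (fail-walked)
[23] read 'b'  n1⇒n2
[24] read 'a'  n2⇒n7  emit P1@[22:24]
[25] read 'c'  n7⇒n1 (fail-walked)
[26] read 'a'  n1⇒n0 (fail-walked)
[27] read 'b'  n0⇒n0
[28] read 'c'  n0⇒n1
[29] read 'b'  n1⇒n2
[30] read 'a'  n2⇒n7  emit P1@[28:30]
[31] read 'b'  n7⇒n0 (fail-walked)
[32] read 'c'  n0⇒n1
[33] read 'a'  n1⇒n0 (fail-walked)
[34] read 'c'  n0⇒n1
[35] read 'b'  n1⇒n2
[36] read 'a'  n2⇒n7  emit P1@[34:36]
[37] read 'c'  n7⇒n1 (fail-walked)
[38] read 'a'  n1⇒n0 (fail-walked)

Matches: [[6,0],[14,0],[20,0],[24,1],[30,1],[36,1]]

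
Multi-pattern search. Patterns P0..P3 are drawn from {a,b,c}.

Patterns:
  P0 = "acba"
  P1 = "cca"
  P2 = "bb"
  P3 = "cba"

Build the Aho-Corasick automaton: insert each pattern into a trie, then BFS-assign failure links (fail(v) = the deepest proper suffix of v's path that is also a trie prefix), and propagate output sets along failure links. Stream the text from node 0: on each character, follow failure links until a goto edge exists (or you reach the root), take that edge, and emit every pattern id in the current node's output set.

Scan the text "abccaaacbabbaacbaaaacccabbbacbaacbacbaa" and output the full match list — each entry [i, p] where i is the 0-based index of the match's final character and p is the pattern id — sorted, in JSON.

Construct AC machine:
Trie (insert patterns):
  n0 'ε': a→1 b→8 c→5
  n1 'a': c→2
  n2 'ac': b→3
  n3 'acb': a→4
  n4 'acba': ·  ←P0
  n5 'c': b→10 c→6
  n6 'cc': a→7
  n7 'cca': ·  ←P1
  n8 'b': b→9
  n9 'bb': ·  ←P2
  n10 'cb': a→11
  n11 'cba': ·  ←P3

BFS fail/out derivation:
  n1('a'): parent n0 fail=0; on 'a' 0 → fail=0;  out ∅∪∅=∅
  n5('c'): parent n0 fail=0; on 'c' 0 → fail=0;  out ∅∪∅=∅
  n8('b'): parent n0 fail=0; on 'b' 0 → fail=0;  out ∅∪∅=∅
  n2('ac'): parent n1 fail=0; on 'c' 0 → fail=5;  out ∅∪∅=∅
  n6('cc'): parent n5 fail=0; on 'c' 0 → fail=5;  out ∅∪∅=∅
  n9('bb'): parent n8 fail=0; on 'b' 0 → fail=8;  out {2}∪∅={2}
  n10('cb'): parent n5 fail=0; on 'b' 0 → fail=8;  out ∅∪∅=∅
  n3('acb'): parent n2 fail=5; on 'b' 5 → fail=10;  out ∅∪∅=∅
  n7('cca'): parent n6 fail=5; on 'a' 5→0 → fail=1;  out {1}∪∅={1}
  n11('cba'): parent n10 fail=8; on 'a' 8→0 → fail=1;  out {3}∪∅={3}
  n4('acba'): parent n3 fail=10; on 'a' 10 → fail=11;  out {0}∪{3}={0,3}

Run:
i=0 'a': node 0→1
i=1 'b': node 1→8 (fail-walked)
i=2 'c': node 8→5 (fail-walked)
i=3 'c': node 5→6
i=4 'a': node 6→7  emit P1@[2:4]
i=5 'a': node 7→1 (fail-walked)
i=6 'a': node 1→1 (fail-walked)
i=7 'c': node 1→2
i=8 'b': node 2→3
i=9 'a': node 3→4  emit P0@[6:9],P3@[7:9]
i=10 'b': node 4→8 (fail-walked)
i=11 'b': node 8→9  emit P2@[10:11]
i=12 'a': node 9→1 (fail-walked)
i=13 'a': node 1→1 (fail-walked)
i=14 'c': node 1→2
i=15 'b': node 2→3
i=16 'a': node 3→4  emit P0@[13:16],P3@[14:16]
i=17 'a': node 4→1 (fail-walked)
i=18 'a': node 1→1 (fail-walked)
i=19 'a': node 1→1 (fail-walked)
i=20 'c': node 1→2
i=21 'c': node 2→6 (fail-walked)
i=22 'c': node 6→6 (fail-walked)
i=23 'a': node 6→7  emit P1@[21:23]
i=24 'b': node 7→8 (fail-walked)
i=25 'b': node 8→9  emit P2@[24:25]
i=26 'b': node 9→9 (fail-walked)  emit P2@[25:26]
i=27 'a': node 9→1 (fail-walked)
i=28 'c': node 1→2
i=29 'b': node 2→3
i=30 'a': node 3→4  emit P0@[27:30],P3@[28:30]
i=31 'a': node 4→1 (fail-walked)
i=32 'c': node 1→2
i=33 'b': node 2→3
i=34 'a': node 3→4  emit P0@[31:34],P3@[32:34]
i=35 'c': node 4→2 (fail-walked)
i=36 'b': node 2→3
i=37 'a': node 3→4  emit P0@[34:37],P3@[35:37]
i=38 'a': node 4→1 (fail-walked)

Matches: [[4,1],[9,0],[9,3],[11,2],[16,0],[16,3],[23,1],[25,2],[26,2],[30,0],[30,3],[34,0],[34,3],[37,0],[37,3]]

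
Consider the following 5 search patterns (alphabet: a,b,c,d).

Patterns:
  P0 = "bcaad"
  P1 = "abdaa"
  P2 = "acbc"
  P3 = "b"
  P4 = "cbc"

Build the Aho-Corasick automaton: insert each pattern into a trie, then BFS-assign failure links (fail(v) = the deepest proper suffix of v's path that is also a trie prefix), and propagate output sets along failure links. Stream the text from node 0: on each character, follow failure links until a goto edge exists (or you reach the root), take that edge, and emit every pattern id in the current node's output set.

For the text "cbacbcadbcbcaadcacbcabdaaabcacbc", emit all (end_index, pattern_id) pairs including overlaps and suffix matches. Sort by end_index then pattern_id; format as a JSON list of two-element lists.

Construct AC machine:
Trie nodes:
  0='ε' goto a→6 b→1 c→14
  1='b' goto c→2  [P3 ends]
  2='bc' goto a→3
  3='bca' goto a→4
  4='bcaa' goto d→5
  5='bcaad' goto ·  [P0 ends]
  6='a' goto b→7 c→11
  7='ab' goto d→8
  8='abd' goto a→9
  9='abda' goto a→10
  10='abdaa' goto ·  [P1 ends]
  11='ac' goto b→12
  12='acb' goto c→13
  13='acbc' goto ·  [P2 ends]
  14='c' goto b→15
  15='cb' goto c→16
  16='cbc' goto ·  [P4 ends]

BFS fail/out derivation:
  fail(1) 'b': from fail(0)=0 chase 'b': 0 ⇒ 0;  out={3}∪out(0)={3}
  fail(6) 'a': from fail(0)=0 chase 'a': 0 ⇒ 0;  out=∅∪out(0)=∅
  fail(14) 'c': from fail(0)=0 chase 'c': 0 ⇒ 0;  out=∅∪out(0)=∅
  fail(2) 'bc': from fail(1)=0 chase 'c': 0 ⇒ 14;  out=∅∪out(14)=∅
  fail(7) 'ab': from fail(6)=0 chase 'b': 0 ⇒ 1;  out=∅∪out(1)={3}
  fail(11) 'ac': from fail(6)=0 chase 'c': 0 ⇒ 14;  out=∅∪out(14)=∅
  fail(15) 'cb': from fail(14)=0 chase 'b': 0 ⇒ 1;  out=∅∪out(1)={3}
  fail(3) 'bca': from fail(2)=14 chase 'a': 14→0 ⇒ 6;  out=∅∪out(6)=∅
  fail(8) 'abd': from fail(7)=1 chase 'd': 1→0 ⇒ 0;  out=∅∪out(0)=∅
  fail(12) 'acb': from fail(11)=14 chase 'b': 14 ⇒ 15;  out=∅∪out(15)={3}
  fail(16) 'cbc': from fail(15)=1 chase 'c': 1 ⇒ 2;  out={4}∪out(2)={4}
  fail(4) 'bcaa': from fail(3)=6 chase 'a': 6→0 ⇒ 6;  out=∅∪out(6)=∅
  fail(9) 'abda': from fail(8)=0 chase 'a': 0 ⇒ 6;  out=∅∪out(6)=∅
  fail(13) 'acbc': from fail(12)=15 chase 'c': 15 ⇒ 16;  out={2}∪out(16)={2,4}
  fail(5) 'bcaad': from fail(4)=6 chase 'd': 6→0 ⇒ 0;  out={0}∪out(0)={0}
  fail(10) 'abdaa': from fail(9)=6 chase 'a': 6→0 ⇒ 6;  out={1}∪out(6)={1}

Scan:
i=0 'c': node 0→14
i=1 'b': node 14→15  ** P3@[1:1]
i=2 'a': node 15→6 ·f
i=3 'c': node 6→11
i=4 'b': node 11→12  ** P3@[4:4]
i=5 'c': node 12→13  ** P2@[2:5],P4@[3:5]
i=6 'a': node 13→3 ·f
i=7 'd': node 3→0 ·f
i=8 'b': node 0→1  ** P3@[8:8]
i=9 'c': node 1→2
i=10 'b': node 2→15 ·f  ** P3@[10:10]
i=11 'c': node 15→16  ** P4@[9:11]
i=12 'a': node 16→3 ·f
i=13 'a': node 3→4
i=14 'd': node 4→5  ** P0@[10:14]
i=15 'c': node 5→14 ·f
i=16 'a': node 14→6 ·f
i=17 'c': node 6→11
i=18 'b': node 11→12  ** P3@[18:18]
i=19 'c': node 12→13  ** P2@[16:19],P4@[17:19]
i=20 'a': node 13→3 ·f
i=21 'b': node 3→7 ·f  ** P3@[21:21]
i=22 'd': node 7→8
i=23 'a': node 8→9
i=24 'a': node 9→10  ** P1@[20:24]
i=25 'a': node 10→6 ·f
i=26 'b': node 6→7  ** P3@[26:26]
i=27 'c': node 7→2 ·f
i=28 'a': node 2→3
i=29 'c': node 3→11 ·f
i=30 'b': node 11→12  ** P3@[30:30]
i=31 'c': node 12→13  ** P2@[28:31],P4@[29:31]

Result: [[1,3],[4,3],[5,2],[5,4],[8,3],[10,3],[11,4],[14,0],[18,3],[19,2],[19,4],[21,3],[24,1],[26,3],[30,3],[31,2],[31,4]]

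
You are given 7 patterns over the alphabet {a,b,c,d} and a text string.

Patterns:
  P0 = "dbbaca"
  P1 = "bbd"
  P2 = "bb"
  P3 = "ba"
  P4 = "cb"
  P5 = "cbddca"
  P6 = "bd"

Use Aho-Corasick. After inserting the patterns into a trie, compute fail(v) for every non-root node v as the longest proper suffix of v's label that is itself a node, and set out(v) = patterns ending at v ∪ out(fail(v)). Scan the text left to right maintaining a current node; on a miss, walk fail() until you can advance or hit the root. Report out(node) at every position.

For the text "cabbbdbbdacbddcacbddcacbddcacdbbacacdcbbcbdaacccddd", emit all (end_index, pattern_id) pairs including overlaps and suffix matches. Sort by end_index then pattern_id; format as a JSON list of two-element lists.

Build:
Trie nodes:
  0='ε' goto b→7 c→11 d→1
  1='d' goto b→2
  2='db' goto b→3
  3='dbb' goto a→4
  4='dbba' goto c→5
  5='dbbac' goto a→6
  6='dbbaca' goto ·  ←P0
  7='b' goto a→10 b→8 d→17
  8='bb' goto d→9  ←P2
  9='bbd' goto ·  ←P1
  10='ba' goto ·  ←P3
  11='c' goto b→12
  12='cb' goto d→13  ←P4
  13='cbd' goto d→14
  14='cbdd' goto c→15
  15='cbddc' goto a→16
  16='cbddca' goto ·  ←P5
  17='bd' goto ·  ←P6

BFS fail/out derivation:
  fail(1) 'd': from fail(0)=0 chase 'd': 0 ⇒ 0;  out=∅∪out(0)=∅
  fail(7) 'b': from fail(0)=0 chase 'b': 0 ⇒ 0;  out=∅∪out(0)=∅
  fail(11) 'c': from fail(0)=0 chase 'c': 0 ⇒ 0;  out=∅∪out(0)=∅
  fail(2) 'db': from fail(1)=0 chase 'b': 0 ⇒ 7;  out=∅∪out(7)=∅
  fail(8) 'bb': from fail(7)=0 chase 'b': 0 ⇒ 7;  out={2}∪out(7)={2}
  fail(10) 'ba': from fail(7)=0 chase 'a': 0 ⇒ 0;  out={3}∪out(0)={3}
  fail(12) 'cb': from fail(11)=0 chase 'b': 0 ⇒ 7;  out={4}∪out(7)={4}
  fail(17) 'bd': from fail(7)=0 chase 'd': 0 ⇒ 1;  out={6}∪out(1)={6}
  fail(3) 'dbb': from fail(2)=7 chase 'b': 7 ⇒ 8;  out=∅∪out(8)={2}
  fail(9) 'bbd': from fail(8)=7 chase 'd': 7 ⇒ 17;  out={1}∪out(17)={1,6}
  fail(13) 'cbd': from fail(12)=7 chase 'd': 7 ⇒ 17;  out=∅∪out(17)={6}
  fail(4) 'dbba': from fail(3)=8 chase 'a': 8→7 ⇒ 10;  out=∅∪out(10)={3}
  fail(14) 'cbdd': from fail(13)=17 chase 'd': 17→1→0 ⇒ 1;  out=∅∪out(1)=∅
  fail(5) 'dbbac': from fail(4)=10 chase 'c': 10→0 ⇒ 11;  out=∅∪out(11)=∅
  fail(15) 'cbddc': from fail(14)=1 chase 'c': 1→0 ⇒ 11;  out=∅∪out(11)=∅
  fail(6) 'dbbaca': from fail(5)=11 chase 'a': 11→0 ⇒ 0;  out={0}∪out(0)={0}
  fail(16) 'cbddca': from fail(15)=11 chase 'a': 11→0 ⇒ 0;  out={5}∪out(0)={5}

Text stream:
[0] read 'c'  n0⇒n11
[1] read 'a'  n11⇒n0 (fail-walked)
[2] read 'b'  n0⇒n7
[3] read 'b'  n7⇒n8  → match P2@[2:3]
[4] read 'b'  n8⇒n8 (fail-walked)  → match P2@[3:4]
[5] read 'd'  n8⇒n9  → match P1@[3:5],P6@[4:5]
[6] read 'b'  n9⇒n2 (fail-walked)
[7] read 'b'  n2⇒n3  → match P2@[6:7]
[8] read 'd'  n3⇒n9 (fail-walked)  → match P1@[6:8],P6@[7:8]
[9] read 'a'  n9⇒n0 (fail-walked)
[10] read 'c'  n0⇒n11
[11] read 'b'  n11⇒n12  → match P4@[10:11]
[12] read 'd'  n12⇒n13  → match P6@[11:12]
[13] read 'd'  n13⇒n14
[14] read 'c'  n14⇒n15
[15] read 'a'  n15⇒n16  → match P5@[10:15]
[16] read 'c'  n16⇒n11 (fail-walked)
[17] read 'b'  n11⇒n12  → match P4@[16:17]
[18] read 'd'  n12⇒n13  → match P6@[17:18]
[19] read 'd'  n13⇒n14
[20] read 'c'  n14⇒n15
[21] read 'a'  n15⇒n16  → match P5@[16:21]
[22] read 'c'  n16⇒n11 (fail-walked)
[23] read 'b'  n11⇒n12  → match P4@[22:23]
[24] read 'd'  n12⇒n13  → match P6@[23:24]
[25] read 'd'  n13⇒n14
[26] read 'c'  n14⇒n15
[27] read 'a'  n15⇒n16  → match P5@[22:27]
[28] read 'c'  n16⇒n11 (fail-walked)
[29] read 'd'  n11⇒n1 (fail-walked)
[30] read 'b'  n1⇒n2
[31] read 'b'  n2⇒n3  → match P2@[30:31]
[32] read 'a'  n3⇒n4  → match P3@[31:32]
[33] read 'c'  n4⇒n5
[34] read 'a'  n5⇒n6  → match P0@[29:34]
[35] read 'c'  n6⇒n11 (fail-walked)
[36] read 'd'  n11⇒n1 (fail-walked)
[37] read 'c'  n1⇒n11 (fail-walked)
[38] read 'b'  n11⇒n12  → match P4@[37:38]
[39] read 'b'  n12⇒n8 (fail-walked)  → match P2@[38:39]
[40] read 'c'  n8⇒n11 (fail-walked)
[41] read 'b'  n11⇒n12  → match P4@[40:41]
[42] read 'd'  n12⇒n13  → match P6@[41:42]
[43] read 'a'  n13⇒n0 (fail-walked)
[44] read 'a'  n0⇒n0
[45] read 'c'  n0⇒n11
[46] read 'c'  n11⇒n11 (fail-walked)
[47] read 'c'  n11⇒n11 (fail-walked)
[48] read 'd'  n11⇒n1 (fail-walked)
[49] read 'd'  n1⇒n1 (fail-walked)
[50] read 'd'  n1⇒n1 (fail-walked)

All matches (sorted): [[3,2],[4,2],[5,1],[5,6],[7,2],[8,1],[8,6],[11,4],[12,6],[15,5],[17,4],[18,6],[21,5],[23,4],[24,6],[27,5],[31,2],[32,3],[34,0],[38,4],[39,2],[41,4],[42,6]]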